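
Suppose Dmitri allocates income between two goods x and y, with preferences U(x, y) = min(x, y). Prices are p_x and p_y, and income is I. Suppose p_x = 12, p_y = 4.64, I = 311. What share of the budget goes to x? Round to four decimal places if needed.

With perfect complements, no substitution: consume in ratio x:y = 1:1.
Budget: p_x·x + p_y·x = I, so (p_x + p_y)·x = I.
Demand: x*(p_x,p_y,I) = I/(p_x + p_y), y* = I/(p_x + p_y).
Here 12 + 4.64 = 16.64, giving x* = 18.6899 and y* = 18.6899.
Expenditure on x: 12·18.6899 = 224.2788; share = 0.7212.

share on x = 0.7212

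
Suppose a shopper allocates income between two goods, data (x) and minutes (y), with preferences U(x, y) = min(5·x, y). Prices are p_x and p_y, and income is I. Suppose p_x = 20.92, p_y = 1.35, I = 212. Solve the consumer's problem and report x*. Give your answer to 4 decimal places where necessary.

Demand: x*(p_x,p_y,I) = I/(p_x + 5·p_y), y* = 5·I/(p_x + 5·p_y).
Here 20.92 + 5·1.35 = 27.67, giving x* = 7.6617.

x* = 7.6617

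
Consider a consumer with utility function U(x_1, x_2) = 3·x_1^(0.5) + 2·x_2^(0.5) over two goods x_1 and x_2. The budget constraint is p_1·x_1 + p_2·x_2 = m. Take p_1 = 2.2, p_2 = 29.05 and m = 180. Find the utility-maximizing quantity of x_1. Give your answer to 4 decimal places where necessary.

x_1* = 79.154

MU_x_1 ∝ 3·x_1^(-0.5), MU_x_2 ∝ 2·x_2^(-0.5), so MRS = (3/2)·(x_2/x_1)^(0.5) = p_1/p_2.
Hence x_2/x_1 = ((2/3)·p_1/p_2)^(1/(0.5)), i.e. raised to the 2 power.
With the ratio pinned down, the budget gives x_1* = m/(p_1 + p_2·(x_2/x_1)) and x_2* = (x_2/x_1)·x_1*.
Numerically x_2/x_1 = 0.002549, so x_1* = 180/(2.2 + 29.05·0.002549) = 79.154.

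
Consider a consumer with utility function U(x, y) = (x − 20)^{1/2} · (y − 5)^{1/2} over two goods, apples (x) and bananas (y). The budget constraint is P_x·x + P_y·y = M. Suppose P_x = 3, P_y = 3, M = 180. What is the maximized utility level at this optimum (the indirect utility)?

V = 17.5

This is Cobb-Douglas in (x−20, y−5): tangency gives 0.5·P_y·(y−5) = 0.5·P_x·(x−20).
Substituting into the budget: x* = 20 + 0.5·(M − 20·P_x − 5·P_y)/P_x, and y* = 5 + 0.5·(…)/P_y.
Discretionary income = 180 − 20·3 − 5·3 = 105; x* = 20 + 0.5·105/3 = 37.5; y* = 5 + 0.5·105/3 = 22.5.
Utility at the optimum: U(37.5, 22.5) = 17.5.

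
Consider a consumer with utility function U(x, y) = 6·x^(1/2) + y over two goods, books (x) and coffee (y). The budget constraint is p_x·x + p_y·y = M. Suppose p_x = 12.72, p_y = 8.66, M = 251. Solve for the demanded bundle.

x* = 4.1716, y* = 22.8565

Utility is quasi-linear in y; the FOC for x is 3/√x = p_x/p_y.
Thus x* = (3·p_y/p_x)² — independent of M — with the rest of income spent on y.
Plugging in: x* = (3·8.66/12.72)² = 4.1716, y* = 22.8565.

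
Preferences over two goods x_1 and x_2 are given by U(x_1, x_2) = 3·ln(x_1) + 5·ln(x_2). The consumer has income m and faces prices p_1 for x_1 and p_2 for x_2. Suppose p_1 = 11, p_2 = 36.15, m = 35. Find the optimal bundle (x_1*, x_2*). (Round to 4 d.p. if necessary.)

Tangency: MRS = (3/5)·x_2/x_1 = p_1/p_2.
So 3·p_2·x_2 = 5·p_1·x_1; combined with the budget, a share 0.375 of income goes to x_1.
Demand: x_1*(p_1,p_2,m) = 0.375·m/p_1 and x_2* = 0.625·m/p_2.
At p_1=11, p_2=36.15, m=35: x_1* = 0.375·35/11 = 1.1932, x_2* = 0.6051.

x_1* = 1.1932, x_2* = 0.6051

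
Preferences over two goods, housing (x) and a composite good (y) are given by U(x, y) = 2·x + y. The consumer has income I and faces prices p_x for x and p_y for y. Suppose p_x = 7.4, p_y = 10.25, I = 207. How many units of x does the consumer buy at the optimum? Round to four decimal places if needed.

Perfect substitutes: compare marginal utility per dollar. 2/p_x vs 1/p_y → 0.2703 vs 0.0976.
x gives more utility per dollar, so spend all income on x: x* = I/p_x, y* = 0.
Numerically: x* = 27.973, y* = 0.

x* = 27.973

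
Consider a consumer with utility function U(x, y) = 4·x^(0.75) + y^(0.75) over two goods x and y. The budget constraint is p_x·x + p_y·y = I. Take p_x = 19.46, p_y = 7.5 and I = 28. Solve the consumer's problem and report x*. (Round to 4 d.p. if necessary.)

From the CES first-order condition, 4·(y/x)^(0.25) = p_x/p_y.
Hence y/x = ((1/4)·p_x/p_y)^(1/(0.25)), i.e. raised to the 4 power.
Substitute y = (y/x)·x into the budget: x* = I/(p_x + p_y·(y/x)).
Numerically y/x = 0.177046, so x* = 28/(19.46 + 7.5·0.177046) = 1.3469.

x* = 1.3469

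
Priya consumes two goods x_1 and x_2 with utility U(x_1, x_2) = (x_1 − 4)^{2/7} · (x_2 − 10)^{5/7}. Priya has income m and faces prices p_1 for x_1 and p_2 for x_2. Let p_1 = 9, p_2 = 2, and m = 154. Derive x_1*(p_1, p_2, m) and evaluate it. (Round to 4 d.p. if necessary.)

x_1* = 7.1111

Let x_1' = x_1−4, x_2' = x_2−10. MRS = (2/5)·x_2'/x_1' = p_1/p_2.
Substituting into the budget: x_1* = 4 + 2/7·(m − 4·p_1 − 10·p_2)/p_1, and x_2* = 10 + 5/7·(…)/p_2.
Discretionary income = 154 − 4·9 − 10·2 = 98; x_1* = 4 + 2/7·98/9 = 7.1111.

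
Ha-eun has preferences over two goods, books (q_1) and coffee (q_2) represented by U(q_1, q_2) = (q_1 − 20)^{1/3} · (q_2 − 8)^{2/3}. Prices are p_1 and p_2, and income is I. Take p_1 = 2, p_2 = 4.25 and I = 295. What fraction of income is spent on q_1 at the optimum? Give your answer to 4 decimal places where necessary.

This is Cobb-Douglas in (q_1−20, q_2−8): tangency gives 1/3·p_2·(q_2−8) = 2/3·p_1·(q_1−20).
Substituting into the budget: q_1* = 20 + 1/3·(I − 20·p_1 − 8·p_2)/p_1, and q_2* = 8 + 2/3·(…)/p_2.
Discretionary income = 295 − 20·2 − 8·4.25 = 221; q_1* = 20 + 1/3·221/2 = 56.8333; q_2* = 8 + 2/3·221/4.25 = 42.6667.
Expenditure on q_1: 2·56.8333 = 113.6667; share = 0.3853.

share on q_1 = 0.3853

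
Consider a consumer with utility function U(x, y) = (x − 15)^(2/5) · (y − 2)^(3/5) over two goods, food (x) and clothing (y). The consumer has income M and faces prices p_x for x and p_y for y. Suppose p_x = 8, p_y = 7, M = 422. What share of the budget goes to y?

share on y = 0.4427

Let x' = x−15, y' = y−2. MRS = (2/3)·y'/x' = p_x/p_y.
After buying the subsistence bundle (15, 2), a share 0.4 of the remaining income goes to x: x* = 15 + 0.4·(M − 15p_x − 2p_y)/p_x.
Discretionary income = 422 − 15·8 − 2·7 = 288; x* = 15 + 0.4·288/8 = 29.4; y* = 2 + 0.6·288/7 = 26.6857.
Expenditure on y: 7·26.6857 = 186.8; share = 0.4427.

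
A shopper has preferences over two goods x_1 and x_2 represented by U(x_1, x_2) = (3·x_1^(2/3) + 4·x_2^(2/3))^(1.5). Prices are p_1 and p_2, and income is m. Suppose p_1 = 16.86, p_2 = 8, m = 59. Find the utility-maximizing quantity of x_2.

Numerically x_2/x_1 = 22.188041, so x_1* = 59/(16.86 + 8·22.188041) = 0.3036 and x_2* = 22.188041·0.3036 = 6.7353.

x_2* = 6.7353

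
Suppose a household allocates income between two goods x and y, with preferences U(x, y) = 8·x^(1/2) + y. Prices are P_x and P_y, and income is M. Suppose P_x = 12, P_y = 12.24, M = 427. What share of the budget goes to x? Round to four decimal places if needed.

share on x = 0.4678

Utility is quasi-linear in y; the FOC for x is 4/√x = P_x/P_y.
Thus x* = (4·P_y/P_x)² — independent of M — with the rest of income spent on y.
Plugging in: x* = (4·12.24/12)² = 16.6464, y* = 18.5656.
Expenditure on x: 12·16.6464 = 199.7568; share = 0.4678.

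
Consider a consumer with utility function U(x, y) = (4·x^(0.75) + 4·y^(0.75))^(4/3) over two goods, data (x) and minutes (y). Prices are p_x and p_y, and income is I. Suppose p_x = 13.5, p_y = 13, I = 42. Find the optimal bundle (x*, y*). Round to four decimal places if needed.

x* = 1.4676, y* = 1.7067

With the ratio pinned down, the budget gives x* = I/(p_x + p_y·(y/x)) and y* = (y/x)·x*.
Numerically y/x = 1.162952, so x* = 42/(13.5 + 13·1.162952) = 1.4676 and y* = 1.162952·1.4676 = 1.7067.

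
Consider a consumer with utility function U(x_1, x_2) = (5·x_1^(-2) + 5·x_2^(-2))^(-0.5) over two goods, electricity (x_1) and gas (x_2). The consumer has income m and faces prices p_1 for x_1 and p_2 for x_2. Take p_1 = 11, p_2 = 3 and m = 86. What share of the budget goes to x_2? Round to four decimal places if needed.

share on x_2 = 0.296

MRS = MU_x_1/MU_x_2 = (x_2/x_1)^(3). Set equal to p_1/p_2.
Hence x_2/x_1 = (p_1/p_2)^(1/(3)), i.e. raised to the 1/3 power.
With the ratio pinned down, the budget gives x_1* = m/(p_1 + p_2·(x_2/x_1)) and x_2* = (x_2/x_1)·x_1*.
Numerically x_2/x_1 = 1.542022, so x_1* = 86/(11 + 3·1.542022) = 5.5036 and x_2* = 1.542022·5.5036 = 8.4867.
Expenditure on x_2: 3·8.4867 = 25.4601; share = 0.296.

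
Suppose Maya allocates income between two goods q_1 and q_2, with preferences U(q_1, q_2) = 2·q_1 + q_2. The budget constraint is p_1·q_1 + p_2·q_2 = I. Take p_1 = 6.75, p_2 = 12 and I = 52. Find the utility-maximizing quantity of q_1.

q_1* = 7.7037

Linear utility — the consumer picks whichever good has higher MU/price: 2/6.75 = 0.2963 vs 1/12 = 0.0833.
q_1 gives more utility per dollar, so spend all income on q_1: q_1* = I/p_1, q_2* = 0.
Numerically: q_1* = 7.7037, q_2* = 0.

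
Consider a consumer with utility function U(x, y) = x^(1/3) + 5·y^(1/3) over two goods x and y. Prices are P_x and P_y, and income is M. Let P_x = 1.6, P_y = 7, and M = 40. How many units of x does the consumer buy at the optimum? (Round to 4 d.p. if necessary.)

MU_x ∝ x^(-2/3), MU_y ∝ 5·y^(-2/3), so MRS = (1/5)·(y/x)^(2/3) = P_x/P_y.
Hence y/x = (5·P_x/P_y)^(1/(2/3)), i.e. raised to the 1.5 power.
With the ratio pinned down, the budget gives x* = M/(P_x + P_y·(y/x)) and y* = (y/x)·x*.
Numerically y/x = 1.221766, so x* = 40/(1.6 + 7·1.221766) = 3.94.

x* = 3.94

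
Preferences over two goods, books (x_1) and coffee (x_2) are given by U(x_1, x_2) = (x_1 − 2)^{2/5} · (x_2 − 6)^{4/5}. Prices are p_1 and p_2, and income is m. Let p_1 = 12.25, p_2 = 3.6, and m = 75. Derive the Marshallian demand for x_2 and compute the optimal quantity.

This is Cobb-Douglas in (x_1−2, x_2−6): tangency gives 0.4·p_2·(x_2−6) = 0.8·p_1·(x_1−2).
After buying the subsistence bundle (2, 6), a share 1/3 of the remaining income goes to x_1: x_1* = 2 + 1/3·(m − 2p_1 − 6p_2)/p_1.
Discretionary income = 75 − 2·12.25 − 6·3.6 = 28.9; x_2* = 6 + 2/3·28.9/3.6 = 11.3519.

x_2* = 11.3519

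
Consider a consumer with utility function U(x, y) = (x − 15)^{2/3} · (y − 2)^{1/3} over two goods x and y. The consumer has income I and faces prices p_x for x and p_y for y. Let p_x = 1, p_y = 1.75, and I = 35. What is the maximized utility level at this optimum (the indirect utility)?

V = 7.245

Let x' = x−15, y' = y−2. MRS = 2·y'/x' = p_x/p_y.
Substituting into the budget: x* = 15 + 2/3·(I − 15·p_x − 2·p_y)/p_x, and y* = 2 + 1/3·(…)/p_y.
Discretionary income = 35 − 15·1 − 2·1.75 = 16.5; x* = 15 + 2/3·16.5/1 = 26; y* = 2 + 1/3·16.5/1.75 = 5.1429.
Utility at the optimum: U(26, 5.1429) = 7.245.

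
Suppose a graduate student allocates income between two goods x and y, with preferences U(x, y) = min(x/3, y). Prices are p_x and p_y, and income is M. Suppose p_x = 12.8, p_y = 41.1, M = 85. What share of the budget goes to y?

share on y = 0.517

Demand: x*(p_x,p_y,M) = 3·M/(3·p_x + p_y), y* = M/(3·p_x + p_y).
Here 3·12.8 + 41.1 = 79.5, giving x* = 3.2075 and y* = 1.0692.
Expenditure on y: 41.1·1.0692 = 43.9434; share = 0.517.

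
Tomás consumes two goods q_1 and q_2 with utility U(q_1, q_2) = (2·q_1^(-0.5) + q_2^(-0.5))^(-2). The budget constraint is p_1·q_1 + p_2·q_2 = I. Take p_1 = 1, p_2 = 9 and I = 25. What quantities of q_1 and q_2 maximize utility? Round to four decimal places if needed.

q_1* = 10.8208, q_2* = 1.5755

From the CES first-order condition, 2·(q_2/q_1)^(1.5) = p_1/p_2.
Hence q_2/q_1 = ((1/2)·p_1/p_2)^(1/(1.5)), i.e. raised to the 2/3 power.
Substitute q_2 = (q_2/q_1)·q_1 into the budget: q_1* = I/(p_1 + p_2·(q_2/q_1)).
Numerically q_2/q_1 = 0.145597, so q_1* = 25/(1 + 9·0.145597) = 10.8208 and q_2* = 0.145597·10.8208 = 1.5755.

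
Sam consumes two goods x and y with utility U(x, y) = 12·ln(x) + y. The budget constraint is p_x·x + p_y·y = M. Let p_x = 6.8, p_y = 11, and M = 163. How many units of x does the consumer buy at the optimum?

MU_x = 12/x, MU_y = 1. Tangency: 12/x = p_x/p_y.
So x*(p_x,p_y) = 12·p_y/p_x, independent of income; and y* = (M − 12·p_y)/p_y.
At the given prices: x* = 12·11/6.8 = 19.4118.

x* = 19.4118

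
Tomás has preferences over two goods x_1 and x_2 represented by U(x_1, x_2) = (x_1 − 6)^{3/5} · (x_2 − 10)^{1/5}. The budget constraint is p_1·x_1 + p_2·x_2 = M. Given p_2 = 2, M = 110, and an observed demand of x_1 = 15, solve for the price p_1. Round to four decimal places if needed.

Let x_1' = x_1−6, x_2' = x_2−10. MRS = 3·x_2'/x_1' = p_1/p_2.
After buying the subsistence bundle (6, 10), a share 0.75 of the remaining income goes to x_1: x_1* = 6 + 0.75·(M − 6p_1 − 10p_2)/p_1.
Set x_1* = 15 in the demand function and solve for p_1: p_1 = 5.

p_1 = 5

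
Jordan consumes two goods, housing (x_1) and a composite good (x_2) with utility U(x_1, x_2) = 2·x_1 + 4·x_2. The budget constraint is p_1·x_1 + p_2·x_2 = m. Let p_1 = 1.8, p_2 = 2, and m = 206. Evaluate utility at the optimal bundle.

Linear utility — the consumer picks whichever good has higher MU/price: 2/1.8 = 1.1111 vs 4/2 = 2.
x_2 gives more utility per dollar, so spend all income on x_2: x_2* = m/p_2, x_1* = 0.
Numerically: x_1* = 0, x_2* = 103.
Utility at the optimum: U(0, 103) = 412.

V = 412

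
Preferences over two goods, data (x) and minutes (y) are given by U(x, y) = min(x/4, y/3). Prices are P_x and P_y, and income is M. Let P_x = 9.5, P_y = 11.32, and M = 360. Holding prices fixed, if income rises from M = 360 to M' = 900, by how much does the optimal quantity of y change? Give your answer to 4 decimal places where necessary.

Δy* = 22.5125

Leontief preferences: the optimum is at the kink where x/4 = y/3, i.e. y = (3/4)·x.
Budget: P_x·x + P_y·(3/4)·x = M, so (4·P_x + 3·P_y)·x = 4·M.
Demand: x*(P_x,P_y,M) = 4·M/(4·P_x + 3·P_y), y* = 3·M/(4·P_x + 3·P_y).
Here 4·9.5 + 3·11.32 = 71.96, giving y* = 15.0083.
At M' = 900: y* = 37.5208. Change: 37.5208 − 15.0083 = 22.5125.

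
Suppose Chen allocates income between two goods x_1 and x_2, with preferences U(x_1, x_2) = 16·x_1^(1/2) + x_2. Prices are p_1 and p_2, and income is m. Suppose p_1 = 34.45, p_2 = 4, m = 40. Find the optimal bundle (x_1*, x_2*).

Set MRS = p_1/p_2: 8·x_1^(−1/2) = p_1/p_2.
Solve: √x_1 = 8·p_2/p_1, so x_1*(p_1,p_2) = (8·p_2/p_1)², and x_2* = (m − p_1·x_1*)/p_2.
Plugging in: x_1* = (8·4/34.45)² = 0.8628, x_2* = 2.5689.

x_1* = 0.8628, x_2* = 2.5689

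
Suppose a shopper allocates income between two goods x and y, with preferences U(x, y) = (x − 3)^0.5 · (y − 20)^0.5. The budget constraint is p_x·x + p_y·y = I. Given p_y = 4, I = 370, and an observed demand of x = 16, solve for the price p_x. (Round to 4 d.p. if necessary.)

p_x = 10

This is Cobb-Douglas in (x−3, y−20): tangency gives 0.5·p_y·(y−20) = 0.5·p_x·(x−3).
Substituting into the budget: x* = 3 + 0.5·(I − 3·p_x − 20·p_y)/p_x, and y* = 20 + 0.5·(…)/p_y.
Set x* = 16 in the demand function and solve for p_x: p_x = 10.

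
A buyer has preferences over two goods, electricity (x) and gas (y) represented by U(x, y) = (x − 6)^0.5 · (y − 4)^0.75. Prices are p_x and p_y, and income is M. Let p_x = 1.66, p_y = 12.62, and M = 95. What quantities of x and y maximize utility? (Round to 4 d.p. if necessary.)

x* = 14.3277, y* = 5.6431

Discretionary income = 95 − 6·1.66 − 4·12.62 = 34.56; x* = 6 + 0.4·34.56/1.66 = 14.3277; y* = 4 + 0.6·34.56/12.62 = 5.6431.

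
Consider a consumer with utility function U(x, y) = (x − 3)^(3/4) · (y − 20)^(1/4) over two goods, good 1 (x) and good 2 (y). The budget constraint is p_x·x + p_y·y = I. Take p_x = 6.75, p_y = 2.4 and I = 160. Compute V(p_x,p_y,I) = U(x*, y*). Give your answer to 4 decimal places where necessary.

V = 10.0313

MRS = 3·(y−20)/(x−3). Tangency with p_x/p_y gives y−20 = (1/3)·(p_x/p_y)·(x−3).
After buying the subsistence bundle (3, 20), a share 0.75 of the remaining income goes to x: x* = 3 + 0.75·(I − 3p_x − 20p_y)/p_x.
Discretionary income = 160 − 3·6.75 − 20·2.4 = 91.75; x* = 3 + 0.75·91.75/6.75 = 13.1944; y* = 20 + 0.25·91.75/2.4 = 29.5573.
Utility at the optimum: U(13.1944, 29.5573) = 10.0313.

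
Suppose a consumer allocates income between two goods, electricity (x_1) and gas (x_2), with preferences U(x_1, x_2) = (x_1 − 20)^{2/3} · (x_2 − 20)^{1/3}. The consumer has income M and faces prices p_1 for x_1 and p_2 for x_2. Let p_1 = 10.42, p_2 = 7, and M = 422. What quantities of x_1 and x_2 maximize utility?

x_1* = 24.7089, x_2* = 23.5048

MRS = 2·(x_2−20)/(x_1−20). Tangency with p_1/p_2 gives x_2−20 = (1/2)·(p_1/p_2)·(x_1−20).
Substituting into the budget: x_1* = 20 + 2/3·(M − 20·p_1 − 20·p_2)/p_1, and x_2* = 20 + 1/3·(…)/p_2.
Discretionary income = 422 − 20·10.42 − 20·7 = 73.6; x_1* = 20 + 2/3·73.6/10.42 = 24.7089; x_2* = 20 + 1/3·73.6/7 = 23.5048.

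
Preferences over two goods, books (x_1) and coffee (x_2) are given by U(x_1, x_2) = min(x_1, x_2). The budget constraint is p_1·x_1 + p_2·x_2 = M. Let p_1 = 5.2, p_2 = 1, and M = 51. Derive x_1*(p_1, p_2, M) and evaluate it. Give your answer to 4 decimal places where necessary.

Demand: x_1*(p_1,p_2,M) = M/(p_1 + p_2), x_2* = M/(p_1 + p_2).
Here 5.2 + 1 = 6.2, giving x_1* = 8.2258.

x_1* = 8.2258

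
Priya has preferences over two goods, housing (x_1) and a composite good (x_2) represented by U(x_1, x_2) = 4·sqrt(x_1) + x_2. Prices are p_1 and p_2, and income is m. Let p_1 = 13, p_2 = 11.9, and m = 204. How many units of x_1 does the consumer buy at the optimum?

Set MRS = p_1/p_2: 2·x_1^(−1/2) = p_1/p_2.
Solve: √x_1 = 2·p_2/p_1, so x_1*(p_1,p_2) = (2·p_2/p_1)², and x_2* = (m − p_1·x_1*)/p_2.
Plugging in: x_1* = (2·11.9/13)² = 3.3517.

x_1* = 3.3517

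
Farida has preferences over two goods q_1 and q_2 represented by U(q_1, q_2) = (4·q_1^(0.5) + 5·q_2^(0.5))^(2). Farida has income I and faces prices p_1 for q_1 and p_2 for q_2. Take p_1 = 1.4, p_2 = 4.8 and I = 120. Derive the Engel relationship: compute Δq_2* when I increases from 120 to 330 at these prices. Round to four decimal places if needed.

Δq_2* = 13.6963

MU_q_1 ∝ 4·q_1^(-0.5), MU_q_2 ∝ 5·q_2^(-0.5), so MRS = (4/5)·(q_2/q_1)^(0.5) = p_1/p_2.
Hence q_2/q_1 = ((5/4)·p_1/p_2)^(1/(0.5)), i.e. raised to the 2 power.
With the ratio pinned down, the budget gives q_1* = I/(p_1 + p_2·(q_2/q_1)) and q_2* = (q_2/q_1)·q_1*.
Numerically q_2/q_1 = 0.132921, so q_1* = 120/(1.4 + 4.8·0.132921) = 58.8807 and q_2* = 0.132921·58.8807 = 7.8265.
At I' = 330: q_2* = 21.5228. Change: 21.5228 − 7.8265 = 13.6963.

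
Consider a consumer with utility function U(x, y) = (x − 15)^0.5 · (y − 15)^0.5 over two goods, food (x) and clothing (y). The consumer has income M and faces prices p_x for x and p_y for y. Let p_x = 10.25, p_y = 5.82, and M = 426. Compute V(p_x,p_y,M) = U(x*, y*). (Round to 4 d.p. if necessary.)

This is Cobb-Douglas in (x−15, y−15): tangency gives 0.5·p_y·(y−15) = 0.5·p_x·(x−15).
Substituting into the budget: x* = 15 + 0.5·(M − 15·p_x − 15·p_y)/p_x, and y* = 15 + 0.5·(…)/p_y.
Discretionary income = 426 − 15·10.25 − 15·5.82 = 184.95; x* = 15 + 0.5·184.95/10.25 = 24.022; y* = 15 + 0.5·184.95/5.82 = 30.8892.
Utility at the optimum: U(24.022, 30.8892) = 11.9729.

V = 11.9729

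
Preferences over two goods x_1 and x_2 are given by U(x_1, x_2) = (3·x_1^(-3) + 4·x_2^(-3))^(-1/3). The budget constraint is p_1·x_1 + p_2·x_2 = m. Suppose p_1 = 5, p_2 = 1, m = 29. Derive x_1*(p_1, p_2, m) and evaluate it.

x_1* = 4.3894

MU_x_1 ∝ 3·x_1^(-4), MU_x_2 ∝ 4·x_2^(-4), so MRS = (3/4)·(x_2/x_1)^(4) = p_1/p_2.
Hence x_2/x_1 = ((4/3)·p_1/p_2)^(1/(4)), i.e. raised to the 0.25 power.
With the ratio pinned down, the budget gives x_1* = m/(p_1 + p_2·(x_2/x_1)) and x_2* = (x_2/x_1)·x_1*.
Numerically x_2/x_1 = 1.606857, so x_1* = 29/(5 + 1·1.606857) = 4.3894.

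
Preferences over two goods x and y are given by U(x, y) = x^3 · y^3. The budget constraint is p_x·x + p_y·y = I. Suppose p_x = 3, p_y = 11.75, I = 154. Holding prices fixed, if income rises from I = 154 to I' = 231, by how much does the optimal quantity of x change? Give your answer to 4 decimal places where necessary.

Δx* = 12.8333

Demand: x*(p_x,p_y,I) = 0.5·I/p_x and y* = 0.5·I/p_y.
At p_x=3, p_y=11.75, I=154: x* = 0.5·154/3 = 25.6667.
At I' = 231: x* = 38.5. Change: 38.5 − 25.6667 = 12.8333.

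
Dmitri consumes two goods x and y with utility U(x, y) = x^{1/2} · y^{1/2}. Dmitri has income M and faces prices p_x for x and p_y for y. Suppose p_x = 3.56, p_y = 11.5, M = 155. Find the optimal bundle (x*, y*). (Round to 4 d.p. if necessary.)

MU_x/MU_y = (0.5·y)/(0.5·x); tangency sets this equal to p_x/p_y.
So 0.5·p_y·y = 0.5·p_x·x; combined with the budget, a share 0.5 of income goes to x.
Demand: x*(p_x,p_y,M) = 0.5·M/p_x and y* = 0.5·M/p_y.
At p_x=3.56, p_y=11.5, M=155: x* = 0.5·155/3.56 = 21.7697, y* = 6.7391.

x* = 21.7697, y* = 6.7391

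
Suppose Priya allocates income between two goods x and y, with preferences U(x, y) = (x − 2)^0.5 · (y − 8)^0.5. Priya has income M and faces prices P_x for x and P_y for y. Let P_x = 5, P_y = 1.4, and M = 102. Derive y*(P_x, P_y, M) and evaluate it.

y* = 36.8571

Let x' = x−2, y' = y−8. MRS = y'/x' = P_x/P_y.
Substituting into the budget: x* = 2 + 0.5·(M − 2·P_x − 8·P_y)/P_x, and y* = 8 + 0.5·(…)/P_y.
Discretionary income = 102 − 2·5 − 8·1.4 = 80.8; y* = 8 + 0.5·80.8/1.4 = 36.8571.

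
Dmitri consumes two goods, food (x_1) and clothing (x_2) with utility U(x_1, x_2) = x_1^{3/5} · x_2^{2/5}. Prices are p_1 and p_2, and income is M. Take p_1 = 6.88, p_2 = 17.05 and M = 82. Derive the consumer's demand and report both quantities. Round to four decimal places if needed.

MU_x_1/MU_x_2 = (0.6·x_2)/(0.4·x_1); tangency sets this equal to p_1/p_2.
Rearranging, p_2·x_2 = (2/3)·p_1·x_1. Substituting into the budget gives p_1·x_1·(1 + (2/3)) = M.
Demand: x_1*(p_1,p_2,M) = 0.6·M/p_1 and x_2* = 0.4·M/p_2.
At p_1=6.88, p_2=17.05, M=82: x_1* = 0.6·82/6.88 = 7.1512, x_2* = 1.9238.

x_1* = 7.1512, x_2* = 1.9238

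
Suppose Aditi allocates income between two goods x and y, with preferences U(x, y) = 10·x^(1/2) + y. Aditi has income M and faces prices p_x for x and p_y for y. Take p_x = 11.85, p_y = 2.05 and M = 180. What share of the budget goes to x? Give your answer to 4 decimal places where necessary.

Set MRS = p_x/p_y: 5·x^(−1/2) = p_x/p_y.
Thus x* = (5·p_y/p_x)² — independent of M — with the rest of income spent on y.
Plugging in: x* = (5·2.05/11.85)² = 0.7482, y* = 83.48.
Expenditure on x: 11.85·0.7482 = 8.866; share = 0.0493.

share on x = 0.0493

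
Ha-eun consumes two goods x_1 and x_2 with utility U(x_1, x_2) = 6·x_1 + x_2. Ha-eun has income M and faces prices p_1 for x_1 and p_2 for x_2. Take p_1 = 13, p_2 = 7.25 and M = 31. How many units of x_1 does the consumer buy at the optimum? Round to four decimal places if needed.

Perfect substitutes: compare marginal utility per dollar. 6/p_1 vs 1/p_2 → 0.4615 vs 0.1379.
x_1 gives more utility per dollar, so spend all income on x_1: x_1* = M/p_1, x_2* = 0.
Numerically: x_1* = 2.3846, x_2* = 0.

x_1* = 2.3846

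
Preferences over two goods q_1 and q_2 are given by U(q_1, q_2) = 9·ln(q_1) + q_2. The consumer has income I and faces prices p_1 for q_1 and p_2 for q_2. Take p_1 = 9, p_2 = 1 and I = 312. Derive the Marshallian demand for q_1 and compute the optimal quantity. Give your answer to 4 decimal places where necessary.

MU_q_1 = 9/q_1, MU_q_2 = 1. Tangency: 9/q_1 = p_1/p_2.
So q_1*(p_1,p_2) = 9·p_2/p_1, independent of income; and q_2* = (I − 9·p_2)/p_2.
At the given prices: q_1* = 9·1/9 = 1.

q_1* = 1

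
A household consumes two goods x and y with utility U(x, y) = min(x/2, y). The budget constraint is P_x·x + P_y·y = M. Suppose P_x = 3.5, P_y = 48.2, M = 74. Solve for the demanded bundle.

x* = 2.6812, y* = 1.3406

With perfect complements, no substitution: consume in ratio x:y = 2:1.
Budget: P_x·x + P_y·(1/2)·x = M, so (2·P_x + P_y)·x = 2·M.
Demand: x*(P_x,P_y,M) = 2·M/(2·P_x + P_y), y* = M/(2·P_x + P_y).
Here 2·3.5 + 48.2 = 55.2, giving x* = 2.6812 and y* = 1.3406.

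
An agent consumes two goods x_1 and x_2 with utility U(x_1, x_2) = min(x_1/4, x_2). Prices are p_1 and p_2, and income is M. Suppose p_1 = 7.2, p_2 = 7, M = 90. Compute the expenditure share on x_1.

share on x_1 = 0.8045

Leontief preferences: the optimum is at the kink where x_1/4 = x_2/1, i.e. x_2 = (1/4)·x_1.
Budget: p_1·x_1 + p_2·(1/4)·x_1 = M, so (4·p_1 + p_2)·x_1 = 4·M.
Demand: x_1*(p_1,p_2,M) = 4·M/(4·p_1 + p_2), x_2* = M/(4·p_1 + p_2).
Here 4·7.2 + 7 = 35.8, giving x_1* = 10.0559 and x_2* = 2.514.
Expenditure on x_1: 7.2·10.0559 = 72.4022; share = 0.8045.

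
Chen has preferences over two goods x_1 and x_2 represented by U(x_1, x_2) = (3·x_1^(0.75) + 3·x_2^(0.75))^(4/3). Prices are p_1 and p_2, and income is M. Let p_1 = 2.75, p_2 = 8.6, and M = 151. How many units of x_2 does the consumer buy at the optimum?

x_2* = 0.5559

MRS = MU_x_1/MU_x_2 = (x_2/x_1)^(0.25). Set equal to p_1/p_2.
Hence x_2/x_1 = (p_1/p_2)^(1/(0.25)), i.e. raised to the 4 power.
With the ratio pinned down, the budget gives x_1* = M/(p_1 + p_2·(x_2/x_1)) and x_2* = (x_2/x_1)·x_1*.
Numerically x_2/x_1 = 0.010455, so x_1* = 151/(2.75 + 8.6·0.010455) = 53.1706 and x_2* = 0.010455·53.1706 = 0.5559.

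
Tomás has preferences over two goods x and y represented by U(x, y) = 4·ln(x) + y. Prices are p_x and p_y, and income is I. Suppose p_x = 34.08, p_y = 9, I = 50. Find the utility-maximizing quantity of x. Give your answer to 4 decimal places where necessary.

Set MRS = p_x/p_y: (4/x)/1 = p_x/p_y.
So x*(p_x,p_y) = 4·p_y/p_x, independent of income; and y* = (I − 4·p_y)/p_y.
At the given prices: x* = 4·9/34.08 = 1.0563.

x* = 1.0563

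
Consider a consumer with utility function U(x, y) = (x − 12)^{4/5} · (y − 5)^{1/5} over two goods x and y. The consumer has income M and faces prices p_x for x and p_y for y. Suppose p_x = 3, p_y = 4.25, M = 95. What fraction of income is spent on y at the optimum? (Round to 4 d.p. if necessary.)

This is Cobb-Douglas in (x−12, y−5): tangency gives 0.8·p_y·(y−5) = 0.2·p_x·(x−12).
Substituting into the budget: x* = 12 + 0.8·(M − 12·p_x − 5·p_y)/p_x, and y* = 5 + 0.2·(…)/p_y.
Discretionary income = 95 − 12·3 − 5·4.25 = 37.75; x* = 12 + 0.8·37.75/3 = 22.0667; y* = 5 + 0.2·37.75/4.25 = 6.7765.
Expenditure on y: 4.25·6.7765 = 28.8; share = 0.3032.

share on y = 0.3032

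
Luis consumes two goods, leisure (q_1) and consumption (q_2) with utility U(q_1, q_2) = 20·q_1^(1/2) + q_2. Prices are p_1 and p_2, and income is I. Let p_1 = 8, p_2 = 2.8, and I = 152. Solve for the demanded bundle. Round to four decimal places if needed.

q_1* = 12.25, q_2* = 19.2857

MU_q_1 = 10/√q_1, MU_q_2 = 1. Tangency: 10/√q_1 = p_1/p_2.
Thus q_1* = (10·p_2/p_1)² — independent of I — with the rest of income spent on q_2.
Plugging in: q_1* = (10·2.8/8)² = 12.25, q_2* = 19.2857.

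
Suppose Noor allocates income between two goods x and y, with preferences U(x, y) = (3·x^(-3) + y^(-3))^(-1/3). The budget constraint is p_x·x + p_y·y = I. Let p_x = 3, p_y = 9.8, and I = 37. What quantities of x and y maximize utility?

From the CES first-order condition, 3·(y/x)^(4) = p_x/p_y.
Solve for the ratio: y/x = [(1/3)·p_x/p_y]^(0.25).
Substitute y = (y/x)·x into the budget: x* = I/(p_x + p_y·(y/x)).
Numerically y/x = 0.565189, so x* = 37/(3 + 9.8·0.565189) = 4.3331 and y* = 0.565189·4.3331 = 2.449.

x* = 4.3331, y* = 2.449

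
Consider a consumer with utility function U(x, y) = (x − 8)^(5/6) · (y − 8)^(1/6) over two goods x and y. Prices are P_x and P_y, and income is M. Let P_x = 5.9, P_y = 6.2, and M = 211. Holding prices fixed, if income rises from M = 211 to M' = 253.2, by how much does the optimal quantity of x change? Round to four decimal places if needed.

Δx* = 5.9605

MRS = 5·(y−8)/(x−8). Tangency with P_x/P_y gives y−8 = (1/5)·(P_x/P_y)·(x−8).
Substituting into the budget: x* = 8 + 5/6·(M − 8·P_x − 8·P_y)/P_x, and y* = 8 + 1/6·(…)/P_y.
Discretionary income = 211 − 8·5.9 − 8·6.2 = 114.2; x* = 8 + 5/6·114.2/5.9 = 24.1299.
At M' = 253.2: x* = 30.0904. Change: 30.0904 − 24.1299 = 5.9605.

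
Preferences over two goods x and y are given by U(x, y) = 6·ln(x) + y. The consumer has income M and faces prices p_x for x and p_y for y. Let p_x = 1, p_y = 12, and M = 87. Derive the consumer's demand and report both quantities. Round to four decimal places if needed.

MU_x = 6/x, MU_y = 1. Tangency: 6/x = p_x/p_y.
So x*(p_x,p_y) = 6·p_y/p_x, independent of income; and y* = (M − 6·p_y)/p_y.
At the given prices: x* = 6·12/1 = 72, and y* = 1.25.

x* = 72, y* = 1.25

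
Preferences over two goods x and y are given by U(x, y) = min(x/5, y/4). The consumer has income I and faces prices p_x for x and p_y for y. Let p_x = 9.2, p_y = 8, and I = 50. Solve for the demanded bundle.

Leontief preferences: the optimum is at the kink where x/5 = y/4, i.e. y = (4/5)·x.
Budget: p_x·x + p_y·(4/5)·x = I, so (5·p_x + 4·p_y)·x = 5·I.
Demand: x*(p_x,p_y,I) = 5·I/(5·p_x + 4·p_y), y* = 4·I/(5·p_x + 4·p_y).
Here 5·9.2 + 4·8 = 78, giving x* = 3.2051 and y* = 2.5641.

x* = 3.2051, y* = 2.5641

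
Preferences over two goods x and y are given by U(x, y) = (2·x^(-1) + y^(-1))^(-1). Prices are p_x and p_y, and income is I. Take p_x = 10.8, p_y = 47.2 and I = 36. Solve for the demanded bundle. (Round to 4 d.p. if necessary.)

MU_x ∝ 2·x^(-2), MU_y ∝ y^(-2), so MRS = 2·(y/x)^(2) = p_x/p_y.
Hence y/x = ((1/2)·p_x/p_y)^(1/(2)), i.e. raised to the 0.5 power.
With the ratio pinned down, the budget gives x* = I/(p_x + p_y·(y/x)) and y* = (y/x)·x*.
Numerically y/x = 0.338241, so x* = 36/(10.8 + 47.2·0.338241) = 1.345 and y* = 0.338241·1.345 = 0.4549.

x* = 1.345, y* = 0.4549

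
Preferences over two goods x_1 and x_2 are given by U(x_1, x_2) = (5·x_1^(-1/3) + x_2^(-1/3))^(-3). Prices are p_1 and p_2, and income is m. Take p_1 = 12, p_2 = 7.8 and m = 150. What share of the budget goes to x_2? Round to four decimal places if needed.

MU_x_1 ∝ 5·x_1^(-4/3), MU_x_2 ∝ x_2^(-4/3), so MRS = 5·(x_2/x_1)^(4/3) = p_1/p_2.
Hence x_2/x_1 = ((1/5)·p_1/p_2)^(1/(4/3)), i.e. raised to the 0.75 power.
Substitute x_2 = (x_2/x_1)·x_1 into the budget: x_1* = m/(p_1 + p_2·(x_2/x_1)).
Numerically x_2/x_1 = 0.413131, so x_1* = 150/(12 + 7.8·0.413131) = 9.8539 and x_2* = 0.413131·9.8539 = 4.0709.
Expenditure on x_2: 7.8·4.0709 = 31.7534; share = 0.2117.

share on x_2 = 0.2117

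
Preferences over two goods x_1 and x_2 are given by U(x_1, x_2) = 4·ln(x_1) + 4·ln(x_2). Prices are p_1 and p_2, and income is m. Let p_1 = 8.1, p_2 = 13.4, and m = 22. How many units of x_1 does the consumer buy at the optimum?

The MRS is x_2/x_1. Set MRS = p_1/p_2.
So 4·p_2·x_2 = 4·p_1·x_1; combined with the budget, a share 0.5 of income goes to x_1.
Demand: x_1*(p_1,p_2,m) = 0.5·m/p_1 and x_2* = 0.5·m/p_2.
At p_1=8.1, p_2=13.4, m=22: x_1* = 0.5·22/8.1 = 1.358.

x_1* = 1.358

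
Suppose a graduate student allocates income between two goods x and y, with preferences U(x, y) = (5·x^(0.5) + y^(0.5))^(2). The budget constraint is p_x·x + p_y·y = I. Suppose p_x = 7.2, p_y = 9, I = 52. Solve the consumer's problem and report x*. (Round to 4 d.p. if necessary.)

Numerically y/x = 0.0256, so x* = 52/(7.2 + 9·0.0256) = 6.9983.

x* = 6.9983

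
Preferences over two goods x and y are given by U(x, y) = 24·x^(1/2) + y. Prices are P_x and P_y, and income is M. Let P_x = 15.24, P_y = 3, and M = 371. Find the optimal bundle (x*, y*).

x* = 5.58, y* = 95.3202

Utility is quasi-linear in y; the FOC for x is 12/√x = P_x/P_y.
Solve: √x = 12·P_y/P_x, so x*(P_x,P_y) = (12·P_y/P_x)², and y* = (M − P_x·x*)/P_y.
Plugging in: x* = (12·3/15.24)² = 5.58, y* = 95.3202.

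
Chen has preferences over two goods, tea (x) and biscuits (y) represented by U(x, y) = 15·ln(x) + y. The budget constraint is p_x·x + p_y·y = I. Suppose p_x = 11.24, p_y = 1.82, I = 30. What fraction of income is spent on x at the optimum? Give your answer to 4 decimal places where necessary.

share on x = 0.91

MU_x = 15/x, MU_y = 1. Tangency: 15/x = p_x/p_y.
So x*(p_x,p_y) = 15·p_y/p_x, independent of income; and y* = (I − 15·p_y)/p_y.
At the given prices: x* = 15·1.82/11.24 = 2.4288, and y* = 1.4835.
Expenditure on x: 11.24·2.4288 = 27.3; share = 0.91.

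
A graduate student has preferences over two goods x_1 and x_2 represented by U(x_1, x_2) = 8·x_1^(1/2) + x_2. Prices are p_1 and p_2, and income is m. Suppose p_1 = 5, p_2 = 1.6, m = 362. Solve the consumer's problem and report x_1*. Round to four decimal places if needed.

MU_x_1 = 4/√x_1, MU_x_2 = 1. Tangency: 4/√x_1 = p_1/p_2.
Solve: √x_1 = 4·p_2/p_1, so x_1*(p_1,p_2) = (4·p_2/p_1)², and x_2* = (m − p_1·x_1*)/p_2.
Plugging in: x_1* = (4·1.6/5)² = 1.6384.

x_1* = 1.6384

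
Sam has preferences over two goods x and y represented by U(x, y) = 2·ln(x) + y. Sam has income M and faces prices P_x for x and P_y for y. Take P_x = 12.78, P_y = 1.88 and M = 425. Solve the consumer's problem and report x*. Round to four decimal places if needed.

So x*(P_x,P_y) = 2·P_y/P_x, independent of income; and y* = (M − 2·P_y)/P_y.
At the given prices: x* = 2·1.88/12.78 = 0.2942.

x* = 0.2942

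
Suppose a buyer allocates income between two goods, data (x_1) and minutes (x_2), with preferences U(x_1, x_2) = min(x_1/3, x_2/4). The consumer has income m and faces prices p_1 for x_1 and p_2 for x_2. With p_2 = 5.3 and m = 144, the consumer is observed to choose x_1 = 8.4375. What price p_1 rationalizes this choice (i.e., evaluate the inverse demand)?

p_1 = 10

With perfect complements, no substitution: consume in ratio x_1:x_2 = 3:4.
Budget: p_1·x_1 + p_2·(4/3)·x_1 = m, so (3·p_1 + 4·p_2)·x_1 = 3·m.
Demand: x_1*(p_1,p_2,m) = 3·m/(3·p_1 + 4·p_2), x_2* = 4·m/(3·p_1 + 4·p_2).
Set x_1* = 8.4375 in the demand function and solve for p_1: p_1 = 10.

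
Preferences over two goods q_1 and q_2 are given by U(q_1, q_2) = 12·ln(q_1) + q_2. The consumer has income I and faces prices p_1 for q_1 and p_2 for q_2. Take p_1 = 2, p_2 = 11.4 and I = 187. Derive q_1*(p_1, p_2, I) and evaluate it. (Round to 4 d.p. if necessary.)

Set MRS = p_1/p_2: (12/q_1)/1 = p_1/p_2.
So q_1*(p_1,p_2) = 12·p_2/p_1, independent of income; and q_2* = (I − 12·p_2)/p_2.
At the given prices: q_1* = 12·11.4/2 = 68.4.

q_1* = 68.4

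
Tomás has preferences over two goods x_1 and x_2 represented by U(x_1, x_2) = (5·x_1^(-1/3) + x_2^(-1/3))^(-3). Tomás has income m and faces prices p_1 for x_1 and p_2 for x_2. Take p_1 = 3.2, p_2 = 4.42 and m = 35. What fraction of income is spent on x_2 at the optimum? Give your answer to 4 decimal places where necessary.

Substitute x_2 = (x_2/x_1)·x_1 into the budget: x_1* = m/(p_1 + p_2·(x_2/x_1)).
Numerically x_2/x_1 = 0.23473, so x_1* = 35/(3.2 + 4.42·0.23473) = 8.2596 and x_2* = 0.23473·8.2596 = 1.9388.
Expenditure on x_2: 4.42·1.9388 = 8.5694; share = 0.2448.

share on x_2 = 0.2448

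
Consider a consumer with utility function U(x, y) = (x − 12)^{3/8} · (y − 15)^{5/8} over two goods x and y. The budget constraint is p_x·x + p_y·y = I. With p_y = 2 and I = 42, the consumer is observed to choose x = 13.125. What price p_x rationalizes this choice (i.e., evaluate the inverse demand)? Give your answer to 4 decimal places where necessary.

This is Cobb-Douglas in (x−12, y−15): tangency gives 0.375·p_y·(y−15) = 0.625·p_x·(x−12).
Substituting into the budget: x* = 12 + 0.375·(I − 12·p_x − 15·p_y)/p_x, and y* = 15 + 0.625·(…)/p_y.
Set x* = 13.125 in the demand function and solve for p_x: p_x = 0.8.

p_x = 0.8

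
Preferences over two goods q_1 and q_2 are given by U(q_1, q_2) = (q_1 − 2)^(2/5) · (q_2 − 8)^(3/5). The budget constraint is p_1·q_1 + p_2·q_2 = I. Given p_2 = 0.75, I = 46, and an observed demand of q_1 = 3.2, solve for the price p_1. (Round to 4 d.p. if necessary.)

This is Cobb-Douglas in (q_1−2, q_2−8): tangency gives 0.4·p_2·(q_2−8) = 0.6·p_1·(q_1−2).
Substituting into the budget: q_1* = 2 + 0.4·(I − 2·p_1 − 8·p_2)/p_1, and q_2* = 8 + 0.6·(…)/p_2.
Set q_1* = 3.2 in the demand function and solve for p_1: p_1 = 8.

p_1 = 8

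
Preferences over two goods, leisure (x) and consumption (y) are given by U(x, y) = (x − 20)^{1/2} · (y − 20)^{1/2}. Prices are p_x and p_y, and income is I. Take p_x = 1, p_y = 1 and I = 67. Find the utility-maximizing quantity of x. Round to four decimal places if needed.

x* = 33.5

This is Cobb-Douglas in (x−20, y−20): tangency gives 0.5·p_y·(y−20) = 0.5·p_x·(x−20).
After buying the subsistence bundle (20, 20), a share 0.5 of the remaining income goes to x: x* = 20 + 0.5·(I − 20p_x − 20p_y)/p_x.
Discretionary income = 67 − 20·1 − 20·1 = 27; x* = 20 + 0.5·27/1 = 33.5.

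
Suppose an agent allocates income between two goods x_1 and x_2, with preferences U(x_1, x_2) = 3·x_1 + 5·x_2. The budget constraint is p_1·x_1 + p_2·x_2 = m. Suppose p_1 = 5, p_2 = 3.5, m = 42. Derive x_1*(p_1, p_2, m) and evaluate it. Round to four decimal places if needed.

x_1* = 0

Linear utility — the consumer picks whichever good has higher MU/price: 3/5 = 0.6 vs 5/3.5 = 1.4286.
x_2 gives more utility per dollar, so spend all income on x_2: x_2* = m/p_2, x_1* = 0.
Numerically: x_1* = 0, x_2* = 12.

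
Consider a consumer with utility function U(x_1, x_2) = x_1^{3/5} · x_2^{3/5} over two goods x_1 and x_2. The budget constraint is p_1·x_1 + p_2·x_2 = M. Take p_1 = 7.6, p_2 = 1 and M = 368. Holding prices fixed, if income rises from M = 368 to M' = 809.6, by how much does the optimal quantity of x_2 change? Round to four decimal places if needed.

Δx_2* = 220.8

MU_x_1/MU_x_2 = (0.6·x_2)/(0.6·x_1); tangency sets this equal to p_1/p_2.
So 0.6·p_2·x_2 = 0.6·p_1·x_1; combined with the budget, a share 0.5 of income goes to x_1.
Demand: x_1*(p_1,p_2,M) = 0.5·M/p_1 and x_2* = 0.5·M/p_2.
At p_1=7.6, p_2=1, M=368: x_2* = 0.5·368/1 = 184.
At M' = 809.6: x_2* = 404.8. Change: 404.8 − 184 = 220.8.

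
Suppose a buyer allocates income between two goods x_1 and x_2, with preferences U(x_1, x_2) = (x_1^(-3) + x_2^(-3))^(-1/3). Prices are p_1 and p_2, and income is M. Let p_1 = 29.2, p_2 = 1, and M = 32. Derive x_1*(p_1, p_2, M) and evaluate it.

MRS = MU_x_1/MU_x_2 = (x_2/x_1)^(4). Set equal to p_1/p_2.
Hence x_2/x_1 = (p_1/p_2)^(1/(4)), i.e. raised to the 0.25 power.
With the ratio pinned down, the budget gives x_1* = M/(p_1 + p_2·(x_2/x_1)) and x_2* = (x_2/x_1)·x_1*.
Numerically x_2/x_1 = 2.324587, so x_1* = 32/(29.2 + 1·2.324587) = 1.0151.

x_1* = 1.0151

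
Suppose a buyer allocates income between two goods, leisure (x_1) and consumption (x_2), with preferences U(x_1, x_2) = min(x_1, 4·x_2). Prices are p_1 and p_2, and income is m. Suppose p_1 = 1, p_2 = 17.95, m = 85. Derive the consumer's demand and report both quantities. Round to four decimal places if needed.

With perfect complements, no substitution: consume in ratio x_1:x_2 = 4:1.
Budget: p_1·x_1 + p_2·(1/4)·x_1 = m, so (4·p_1 + p_2)·x_1 = 4·m.
Demand: x_1*(p_1,p_2,m) = 4·m/(4·p_1 + p_2), x_2* = m/(4·p_1 + p_2).
Here 4·1 + 17.95 = 21.95, giving x_1* = 15.4897 and x_2* = 3.8724.

x_1* = 15.4897, x_2* = 3.8724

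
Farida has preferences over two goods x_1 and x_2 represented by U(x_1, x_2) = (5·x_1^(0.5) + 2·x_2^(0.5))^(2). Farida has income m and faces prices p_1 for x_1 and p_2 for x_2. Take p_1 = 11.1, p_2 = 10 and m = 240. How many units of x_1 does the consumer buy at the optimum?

x_1* = 18.3608

With the ratio pinned down, the budget gives x_1* = m/(p_1 + p_2·(x_2/x_1)) and x_2* = (x_2/x_1)·x_1*.
Numerically x_2/x_1 = 0.197136, so x_1* = 240/(11.1 + 10·0.197136) = 18.3608.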